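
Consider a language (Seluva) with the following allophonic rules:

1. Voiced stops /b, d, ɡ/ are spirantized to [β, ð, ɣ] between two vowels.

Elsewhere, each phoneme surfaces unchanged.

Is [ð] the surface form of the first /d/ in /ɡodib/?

Yes

/d/ (between /o/ and /i/) occurs between two vowels → [ð] by rule 1.
The actual realization is [ð], which matches [ð].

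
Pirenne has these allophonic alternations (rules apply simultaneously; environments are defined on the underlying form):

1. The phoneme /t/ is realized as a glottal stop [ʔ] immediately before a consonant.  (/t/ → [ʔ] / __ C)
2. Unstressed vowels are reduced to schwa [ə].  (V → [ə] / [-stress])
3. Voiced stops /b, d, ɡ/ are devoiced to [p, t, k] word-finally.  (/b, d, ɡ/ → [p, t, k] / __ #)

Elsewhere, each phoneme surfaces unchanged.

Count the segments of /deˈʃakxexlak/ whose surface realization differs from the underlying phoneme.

3

Segments that undergo a rule: /e/ → [ə] (rule 2); /e/ → [ə] (rule 2); /a/ → [ə] (rule 2).
All other segments surface unchanged.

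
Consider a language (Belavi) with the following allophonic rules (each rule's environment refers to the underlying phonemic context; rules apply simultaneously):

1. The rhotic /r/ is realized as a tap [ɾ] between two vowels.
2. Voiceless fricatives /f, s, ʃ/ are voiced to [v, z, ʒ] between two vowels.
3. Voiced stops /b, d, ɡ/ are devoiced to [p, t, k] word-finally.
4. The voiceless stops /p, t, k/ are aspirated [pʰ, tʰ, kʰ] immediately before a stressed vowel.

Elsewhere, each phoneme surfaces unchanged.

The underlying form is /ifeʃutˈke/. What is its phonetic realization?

[iveʒutˈkʰe]

/i/ (word-initial): no rule targets it → [i].
/f/ — between /i/ and /e/, between two vowels — surfaces as [v] (rule 2).
/e/ stays [e].
/ʃ/ meets the environment for rule 2 (between two vowels) → [ʒ].
/u/ — not in any rule's target class → [u].
/t/ (between /u/ and /k/) fails the environment for rule 4, so it stays [t].
/k/ (between /t/ and /e/): immediately before a stressed vowel, so rule 4 applies → [kʰ].
/e/ — not in any rule's target class → [e].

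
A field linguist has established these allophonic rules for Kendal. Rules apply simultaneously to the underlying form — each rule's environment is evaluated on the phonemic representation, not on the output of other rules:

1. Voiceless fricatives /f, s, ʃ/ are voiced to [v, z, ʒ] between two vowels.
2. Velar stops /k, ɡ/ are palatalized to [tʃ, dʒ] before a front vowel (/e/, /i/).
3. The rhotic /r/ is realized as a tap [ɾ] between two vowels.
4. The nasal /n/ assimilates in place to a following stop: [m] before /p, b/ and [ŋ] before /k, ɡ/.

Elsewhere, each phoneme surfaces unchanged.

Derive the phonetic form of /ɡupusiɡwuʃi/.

[ɡupuziɡwuʒi]

/ɡ/ (word-initial) is in the target of rule 2 but the environment (before a front vowel) is not met → [ɡ].
/s/ (between /u/ and /i/): between two vowels, so rule 1 applies → [z].
/ɡ/ — between /i/ and /w/; rule 2 does not apply here → [ɡ].
Rule 1 applies to /ʃ/ (between /u/ and /i/: between two vowels) → [ʒ].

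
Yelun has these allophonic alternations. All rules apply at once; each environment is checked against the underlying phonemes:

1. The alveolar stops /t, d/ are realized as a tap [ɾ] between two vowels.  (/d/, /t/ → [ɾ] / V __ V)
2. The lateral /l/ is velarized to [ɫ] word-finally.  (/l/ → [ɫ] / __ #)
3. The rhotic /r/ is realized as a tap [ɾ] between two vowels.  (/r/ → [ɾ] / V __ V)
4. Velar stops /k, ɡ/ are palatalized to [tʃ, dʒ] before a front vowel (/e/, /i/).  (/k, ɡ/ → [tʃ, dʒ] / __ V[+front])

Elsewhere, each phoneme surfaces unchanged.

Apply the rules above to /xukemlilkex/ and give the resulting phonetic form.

/x/ (word-initial): no rule targets it → [x].
/u/ — not in any rule's target class → [u].
Rule 4 applies to /k/ (between /u/ and /e/: before a front vowel) → [tʃ].
/e/ (between /k/ and /m/): no rule targets it → [e].
/m/ (between /e/ and /l/): no rule targets it → [m].
/l/ (between /m/ and /i/): rule 2 targets it, but not word-finally → unchanged [l].
/i/ (between /l/ and /l/) is unaffected → [i].
/l/ — between /i/ and /k/; rule 2 does not apply here → [l].
Rule 4 applies to /k/ (between /l/ and /e/: before a front vowel) → [tʃ].
/e/ — not in any rule's target class → [e].
/x/ (word-final) is unaffected → [x].

[xutʃemliltʃex]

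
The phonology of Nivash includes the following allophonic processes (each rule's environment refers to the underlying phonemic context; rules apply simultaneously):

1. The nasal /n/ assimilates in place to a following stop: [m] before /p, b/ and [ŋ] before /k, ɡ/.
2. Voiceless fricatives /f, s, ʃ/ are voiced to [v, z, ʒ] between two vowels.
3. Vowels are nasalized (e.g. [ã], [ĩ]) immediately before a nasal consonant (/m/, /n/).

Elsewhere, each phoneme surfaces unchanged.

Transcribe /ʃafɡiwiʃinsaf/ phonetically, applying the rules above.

/ʃ/ (word-initial) is in the target of rule 2 but the environment (between two vowels) is not met → [ʃ].
/a/ (between /ʃ/ and /f/): rule 3 targets it, but not before a nasal consonant → unchanged [a].
/f/ (between /a/ and /ɡ/): rule 2 targets it, but not between two vowels → unchanged [f].
/ɡ/ (between /f/ and /i/): no rule targets it → [ɡ].
/i/ (between /ɡ/ and /w/) is in the target of rule 3 but the environment (before a nasal consonant) is not met → [i].
/w/ (between /i/ and /i/) is unaffected → [w].
/i/ (between /w/ and /ʃ/): rule 3 targets it, but not before a nasal consonant → unchanged [i].
/ʃ/ — between /i/ and /i/, between two vowels — surfaces as [ʒ] (rule 2).
Rule 3 applies to /i/ (between /ʃ/ and /n/: before a nasal consonant) → [ĩ].
/n/ (between /i/ and /s/): rule 1 targets it, but not before a labial or velar stop → unchanged [n].
/s/ (between /n/ and /a/) fails the environment for rule 2, so it stays [s].
/a/ (between /s/ and /f/): rule 3 targets it, but not before a nasal consonant → unchanged [a].
/f/ (word-final) is in the target of rule 2 but the environment (between two vowels) is not met → [f].

[ʃafɡiwiʒĩnsaf]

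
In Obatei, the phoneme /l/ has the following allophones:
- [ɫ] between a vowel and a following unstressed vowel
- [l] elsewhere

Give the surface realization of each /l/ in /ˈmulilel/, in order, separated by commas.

[ɫ], [ɫ], [l]

Occurrence 1 (position 3): between a vowel and a following unstressed vowel → [ɫ].
Occurrence 2 (position 5): between a vowel and a following unstressed vowel → [ɫ].
Occurrence 3 (position 7): no conditioning environment matches → elsewhere allophone [l].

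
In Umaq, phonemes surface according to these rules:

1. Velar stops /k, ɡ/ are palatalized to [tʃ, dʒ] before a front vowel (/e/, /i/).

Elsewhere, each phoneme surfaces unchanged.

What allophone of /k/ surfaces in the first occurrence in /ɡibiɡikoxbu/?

/k/ — between /i/ and /o/; rule 1 does not apply here → [k].

[k]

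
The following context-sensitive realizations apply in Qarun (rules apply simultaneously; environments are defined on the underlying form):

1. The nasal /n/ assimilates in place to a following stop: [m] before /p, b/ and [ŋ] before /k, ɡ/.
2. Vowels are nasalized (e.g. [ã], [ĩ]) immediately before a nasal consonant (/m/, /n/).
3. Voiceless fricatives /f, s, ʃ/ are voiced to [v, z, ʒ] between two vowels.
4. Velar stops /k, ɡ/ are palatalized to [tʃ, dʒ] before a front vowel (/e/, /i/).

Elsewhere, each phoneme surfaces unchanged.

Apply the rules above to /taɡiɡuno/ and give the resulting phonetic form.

/t/ — not in any rule's target class → [t].
/a/ (between /t/ and /ɡ/) is in the target of rule 2 but the environment (before a nasal consonant) is not met → [a].
/ɡ/ (between /a/ and /i/) occurs before a front vowel → [dʒ] by rule 4.
/i/ (between /ɡ/ and /ɡ/) is in the target of rule 2 but the environment (before a nasal consonant) is not met → [i].
/ɡ/ (between /i/ and /u/) fails the environment for rule 4, so it stays [ɡ].
/u/ — between /ɡ/ and /n/, before a nasal consonant — surfaces as [ũ] (rule 2).
/n/ (between /u/ and /o/) is in the target of rule 1 but the environment (before a labial or velar stop) is not met → [n].
/o/ (word-final) fails the environment for rule 2, so it stays [o].

[tadʒiɡũno]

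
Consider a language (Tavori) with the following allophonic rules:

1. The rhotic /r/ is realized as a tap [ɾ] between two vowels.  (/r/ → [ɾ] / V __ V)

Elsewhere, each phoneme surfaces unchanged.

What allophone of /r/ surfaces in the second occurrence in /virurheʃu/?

/r/ (between /u/ and /h/) is in the target of rule 1 but the environment (between two vowels) is not met → [r].

[r]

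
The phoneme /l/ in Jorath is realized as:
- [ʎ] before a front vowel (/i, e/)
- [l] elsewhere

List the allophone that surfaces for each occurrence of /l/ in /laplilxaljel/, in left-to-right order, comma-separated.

[l], [ʎ], [l], [l], [l]

Occurrence 1 (position 1): no conditioning environment matches → elsewhere allophone [l].
Occurrence 2 (position 4): before a front vowel (/i, e/) → [ʎ].
Occurrence 3 (position 6): no conditioning environment matches → elsewhere allophone [l].
Occurrence 4 (position 9): no conditioning environment matches → elsewhere allophone [l].
Occurrence 5 (position 12): no conditioning environment matches → elsewhere allophone [l].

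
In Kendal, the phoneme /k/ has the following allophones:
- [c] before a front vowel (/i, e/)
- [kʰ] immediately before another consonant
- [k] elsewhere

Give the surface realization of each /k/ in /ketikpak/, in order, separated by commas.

Occurrence 1 (position 1): before a front vowel (/i, e/) → [c].
Occurrence 2 (position 5): immediately before another consonant → [kʰ].
Occurrence 3 (position 8): no conditioning environment matches → elsewhere allophone [k].

[c], [kʰ], [k]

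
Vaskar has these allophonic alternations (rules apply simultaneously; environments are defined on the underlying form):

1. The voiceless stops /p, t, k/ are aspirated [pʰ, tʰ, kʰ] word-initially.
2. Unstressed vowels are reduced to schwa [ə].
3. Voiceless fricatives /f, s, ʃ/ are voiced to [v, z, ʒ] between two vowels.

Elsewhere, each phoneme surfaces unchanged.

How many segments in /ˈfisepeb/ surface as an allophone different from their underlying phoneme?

Segments that undergo a rule: /s/ → [z] (rule 3); /e/ → [ə] (rule 2); /e/ → [ə] (rule 2).
All other segments surface unchanged.

3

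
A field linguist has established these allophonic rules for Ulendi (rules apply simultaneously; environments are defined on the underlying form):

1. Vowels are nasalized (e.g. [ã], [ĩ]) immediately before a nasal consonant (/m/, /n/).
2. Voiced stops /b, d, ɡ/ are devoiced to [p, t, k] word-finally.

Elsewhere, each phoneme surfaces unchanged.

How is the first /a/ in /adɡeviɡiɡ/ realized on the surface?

[a]

/a/ — word-initial; rule 1 does not apply here → [a].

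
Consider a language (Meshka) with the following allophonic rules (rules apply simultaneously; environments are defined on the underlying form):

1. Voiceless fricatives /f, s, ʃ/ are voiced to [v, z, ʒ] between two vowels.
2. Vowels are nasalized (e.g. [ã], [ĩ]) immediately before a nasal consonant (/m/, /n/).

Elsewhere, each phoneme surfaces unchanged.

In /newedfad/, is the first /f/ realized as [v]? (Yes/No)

/f/ — between /d/ and /a/; rule 1 does not apply here → [f].
The actual realization is [f], not [v].

No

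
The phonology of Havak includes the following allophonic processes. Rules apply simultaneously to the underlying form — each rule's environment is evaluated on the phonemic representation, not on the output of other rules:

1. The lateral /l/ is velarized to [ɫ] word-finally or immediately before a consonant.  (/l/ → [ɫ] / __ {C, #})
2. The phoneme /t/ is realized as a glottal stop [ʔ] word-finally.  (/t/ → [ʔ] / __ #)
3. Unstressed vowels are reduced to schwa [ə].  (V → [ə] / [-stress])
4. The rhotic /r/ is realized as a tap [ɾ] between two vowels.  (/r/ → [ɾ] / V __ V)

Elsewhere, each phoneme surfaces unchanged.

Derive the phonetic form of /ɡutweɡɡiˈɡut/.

[ɡətwəɡɡəˈɡuʔ]

/ɡ/ (word-initial): no rule targets it → [ɡ].
/u/ (between /ɡ/ and /t/): in an unstressed syllable, so rule 3 applies → [ə].
/t/ (between /u/ and /w/) fails the environment for rule 2, so it stays [t].
/w/ (between /t/ and /e/): no rule targets it → [w].
Rule 3 applies to /e/ (between /w/ and /ɡ/: in an unstressed syllable) → [ə].
/ɡ/ (between /e/ and /ɡ/): no rule targets it → [ɡ].
/ɡ/ (between /ɡ/ and /i/) is unaffected → [ɡ].
Rule 3 applies to /i/ (between /ɡ/ and /ɡ/: in an unstressed syllable) → [ə].
/ɡ/ (between /i/ and /u/) is unaffected → [ɡ].
/u/ — between /ɡ/ and /t/; rule 3 does not apply here → [u].
/t/ (word-final) occurs word-finally → [ʔ] by rule 2.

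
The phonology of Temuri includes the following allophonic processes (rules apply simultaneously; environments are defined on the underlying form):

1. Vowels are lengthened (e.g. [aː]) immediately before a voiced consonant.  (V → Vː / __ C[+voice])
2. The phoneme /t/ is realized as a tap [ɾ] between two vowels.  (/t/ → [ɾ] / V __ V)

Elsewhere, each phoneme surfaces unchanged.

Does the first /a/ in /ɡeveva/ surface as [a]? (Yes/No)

Yes

/a/ (word-final) fails the environment for rule 1, so it stays [a].
The actual realization is [a], which matches [a].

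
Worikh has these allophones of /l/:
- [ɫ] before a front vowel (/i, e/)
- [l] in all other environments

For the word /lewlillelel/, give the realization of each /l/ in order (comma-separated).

Occurrence 1 (position 1): before a front vowel (/i, e/) → [ɫ].
Occurrence 2 (position 4): before a front vowel (/i, e/) → [ɫ].
Occurrence 3 (position 6): no conditioning environment matches → elsewhere allophone [l].
Occurrence 4 (position 7): before a front vowel (/i, e/) → [ɫ].
Occurrence 5 (position 9): before a front vowel (/i, e/) → [ɫ].
Occurrence 6 (position 11): no conditioning environment matches → elsewhere allophone [l].

[ɫ], [ɫ], [l], [ɫ], [ɫ], [l]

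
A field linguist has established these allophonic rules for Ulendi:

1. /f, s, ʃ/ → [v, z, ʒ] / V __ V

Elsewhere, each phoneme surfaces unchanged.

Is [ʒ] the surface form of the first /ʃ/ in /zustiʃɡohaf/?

/ʃ/ (between /i/ and /ɡ/) is in the target of rule 1 but the environment (between two vowels) is not met → [ʃ].
The actual realization is [ʃ], not [ʒ].

No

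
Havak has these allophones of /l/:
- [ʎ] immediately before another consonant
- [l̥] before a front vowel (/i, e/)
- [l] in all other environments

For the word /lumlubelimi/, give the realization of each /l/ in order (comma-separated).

[l], [l], [l̥]

Occurrence 1 (position 1): no conditioning environment matches → elsewhere allophone [l].
Occurrence 2 (position 4): no conditioning environment matches → elsewhere allophone [l].
Occurrence 3 (position 8): before a front vowel (/i, e/) → [l̥].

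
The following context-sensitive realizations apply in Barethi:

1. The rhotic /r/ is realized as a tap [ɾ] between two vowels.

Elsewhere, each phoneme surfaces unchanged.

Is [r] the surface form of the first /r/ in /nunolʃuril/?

No

/r/ (between /u/ and /i/) occurs between two vowels → [ɾ] by rule 1.
The actual realization is [ɾ], not [r].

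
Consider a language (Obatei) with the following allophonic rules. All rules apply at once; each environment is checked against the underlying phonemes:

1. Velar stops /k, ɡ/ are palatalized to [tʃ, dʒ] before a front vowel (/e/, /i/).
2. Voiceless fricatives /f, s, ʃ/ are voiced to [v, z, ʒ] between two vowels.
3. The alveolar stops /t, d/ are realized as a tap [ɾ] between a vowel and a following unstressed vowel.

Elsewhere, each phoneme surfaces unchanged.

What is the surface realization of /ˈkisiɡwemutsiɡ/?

/k/ (word-initial): before a front vowel, so rule 1 applies → [tʃ].
/i/ (between /k/ and /s/) is unaffected → [i].
Rule 2 applies to /s/ (between /i/ and /i/: between two vowels) → [z].
/i/ — not in any rule's target class → [i].
/ɡ/ (between /i/ and /w/) fails the environment for rule 1, so it stays [ɡ].
/w/ (between /ɡ/ and /e/) is unaffected → [w].
/e/ (between /w/ and /m/): no rule targets it → [e].
/m/ (between /e/ and /u/) is unaffected → [m].
/u/ (between /m/ and /t/) is unaffected → [u].
/t/ (between /u/ and /s/) is in the target of rule 3 but the environment (between a vowel and a following unstressed vowel) is not met → [t].
/s/ (between /t/ and /i/): rule 2 targets it, but not between two vowels → unchanged [s].
/i/ — not in any rule's target class → [i].
/ɡ/ (word-final) fails the environment for rule 1, so it stays [ɡ].

[ˈtʃiziɡwemutsiɡ]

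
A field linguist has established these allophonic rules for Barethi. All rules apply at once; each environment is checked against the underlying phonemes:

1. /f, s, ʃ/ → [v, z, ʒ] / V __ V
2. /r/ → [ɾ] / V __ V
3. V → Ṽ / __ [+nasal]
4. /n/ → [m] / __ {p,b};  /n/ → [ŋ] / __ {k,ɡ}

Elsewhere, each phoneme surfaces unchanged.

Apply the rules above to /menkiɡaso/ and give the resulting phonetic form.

/m/ (word-initial): no rule targets it → [m].
Rule 3 applies to /e/ (between /m/ and /n/: before a nasal consonant) → [ẽ].
Rule 4 applies to /n/ (between /e/ and /k/: before a labial or velar stop) → [ŋ].
/k/ — not in any rule's target class → [k].
/i/ — between /k/ and /ɡ/; rule 3 does not apply here → [i].
/ɡ/ (between /i/ and /a/): no rule targets it → [ɡ].
/a/ (between /ɡ/ and /s/) is in the target of rule 3 but the environment (before a nasal consonant) is not met → [a].
/s/ — between /a/ and /o/, between two vowels — surfaces as [z] (rule 1).
/o/ (word-final) is in the target of rule 3 but the environment (before a nasal consonant) is not met → [o].

[mẽŋkiɡazo]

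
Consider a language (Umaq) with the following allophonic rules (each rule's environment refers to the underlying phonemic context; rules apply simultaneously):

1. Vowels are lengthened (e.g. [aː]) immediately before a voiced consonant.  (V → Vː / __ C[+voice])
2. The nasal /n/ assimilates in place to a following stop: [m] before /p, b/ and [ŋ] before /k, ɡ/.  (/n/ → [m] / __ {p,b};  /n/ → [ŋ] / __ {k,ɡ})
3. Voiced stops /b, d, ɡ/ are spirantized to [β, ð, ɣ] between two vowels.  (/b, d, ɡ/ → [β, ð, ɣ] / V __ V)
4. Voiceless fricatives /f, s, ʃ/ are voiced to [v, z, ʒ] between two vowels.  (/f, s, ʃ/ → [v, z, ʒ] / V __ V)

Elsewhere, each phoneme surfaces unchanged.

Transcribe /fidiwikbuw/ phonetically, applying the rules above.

[fiːðiːwikbuːw]

/f/ (word-initial): rule 4 targets it, but not between two vowels → unchanged [f].
/i/ — between /f/ and /d/, before a voiced consonant — surfaces as [iː] (rule 1).
/d/ — between /i/ and /i/, between two vowels — surfaces as [ð] (rule 3).
/i/ (between /d/ and /w/): before a voiced consonant, so rule 1 applies → [iː].
/w/ (between /i/ and /i/) is unaffected → [w].
/i/ (between /w/ and /k/) is in the target of rule 1 but the environment (before a voiced consonant) is not met → [i].
/k/ — not in any rule's target class → [k].
/b/ (between /k/ and /u/) fails the environment for rule 3, so it stays [b].
Rule 1 applies to /u/ (between /b/ and /w/: before a voiced consonant) → [uː].
/w/ (word-final) is unaffected → [w].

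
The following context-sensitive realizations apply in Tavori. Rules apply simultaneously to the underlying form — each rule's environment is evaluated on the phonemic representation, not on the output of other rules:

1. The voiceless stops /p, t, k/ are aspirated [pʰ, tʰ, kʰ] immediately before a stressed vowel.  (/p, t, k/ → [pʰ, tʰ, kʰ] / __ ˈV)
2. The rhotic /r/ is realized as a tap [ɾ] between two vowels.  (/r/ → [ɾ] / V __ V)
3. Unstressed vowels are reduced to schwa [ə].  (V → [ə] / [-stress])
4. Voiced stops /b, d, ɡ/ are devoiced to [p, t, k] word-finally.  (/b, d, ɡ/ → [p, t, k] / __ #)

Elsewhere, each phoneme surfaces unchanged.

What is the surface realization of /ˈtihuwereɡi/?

Rule 1 applies to /t/ (word-initial: immediately before a stressed vowel) → [tʰ].
/i/ — between /t/ and /h/; rule 3 does not apply here → [i].
Rule 3 applies to /u/ (between /h/ and /w/: in an unstressed syllable) → [ə].
Rule 3 applies to /e/ (between /w/ and /r/: in an unstressed syllable) → [ə].
Rule 2 applies to /r/ (between /e/ and /e/: between two vowels) → [ɾ].
/e/ — between /r/ and /ɡ/, in an unstressed syllable — surfaces as [ə] (rule 3).
/ɡ/ (between /e/ and /i/) fails the environment for rule 4, so it stays [ɡ].
/i/ (word-final): in an unstressed syllable, so rule 3 applies → [ə].

[ˈtʰihəwəɾəɡə]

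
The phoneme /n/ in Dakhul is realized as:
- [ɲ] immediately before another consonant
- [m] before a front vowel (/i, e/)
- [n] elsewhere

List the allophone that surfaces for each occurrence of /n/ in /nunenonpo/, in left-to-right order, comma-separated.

[n], [m], [n], [ɲ]

Occurrence 1 (position 1): no conditioning environment matches → elsewhere allophone [n].
Occurrence 2 (position 3): before a front vowel (/i, e/) → [m].
Occurrence 3 (position 5): no conditioning environment matches → elsewhere allophone [n].
Occurrence 4 (position 7): immediately before another consonant → [ɲ].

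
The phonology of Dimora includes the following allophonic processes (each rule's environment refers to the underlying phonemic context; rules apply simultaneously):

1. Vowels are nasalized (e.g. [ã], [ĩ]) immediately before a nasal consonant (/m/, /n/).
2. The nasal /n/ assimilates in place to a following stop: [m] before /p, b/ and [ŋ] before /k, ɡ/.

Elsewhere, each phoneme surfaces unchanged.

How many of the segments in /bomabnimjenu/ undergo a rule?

Segments that undergo a rule: /o/ → [õ] (rule 1); /i/ → [ĩ] (rule 1); /e/ → [ẽ] (rule 1).
All other segments surface unchanged.

3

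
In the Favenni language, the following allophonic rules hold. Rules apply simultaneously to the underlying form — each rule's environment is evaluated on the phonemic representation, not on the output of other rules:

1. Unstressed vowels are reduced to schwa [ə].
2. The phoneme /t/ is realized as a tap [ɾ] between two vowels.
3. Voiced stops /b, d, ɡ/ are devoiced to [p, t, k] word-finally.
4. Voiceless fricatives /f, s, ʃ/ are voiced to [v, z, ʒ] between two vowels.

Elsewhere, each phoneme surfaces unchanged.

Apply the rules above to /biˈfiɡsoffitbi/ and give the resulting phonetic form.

/b/ (word-initial) is in the target of rule 3 but the environment (word-finally) is not met → [b].
/i/ — between /b/ and /f/, in an unstressed syllable — surfaces as [ə] (rule 1).
/f/ meets the environment for rule 4 (between two vowels) → [v].
/i/ (between /f/ and /ɡ/) is in the target of rule 1 but the environment (in an unstressed syllable) is not met → [i].
/ɡ/ — between /i/ and /s/; rule 3 does not apply here → [ɡ].
/s/ (between /ɡ/ and /o/) fails the environment for rule 4, so it stays [s].
Rule 1 applies to /o/ (between /s/ and /f/: in an unstressed syllable) → [ə].
/f/ (between /o/ and /f/) is in the target of rule 4 but the environment (between two vowels) is not met → [f].
/f/ (between /f/ and /i/): rule 4 targets it, but not between two vowels → unchanged [f].
/i/ (between /f/ and /t/) occurs in an unstressed syllable → [ə] by rule 1.
/t/ (between /i/ and /b/) fails the environment for rule 2, so it stays [t].
/b/ (between /t/ and /i/): rule 3 targets it, but not word-finally → unchanged [b].
Rule 1 applies to /i/ (word-final: in an unstressed syllable) → [ə].

[bəˈviɡsəffətbə]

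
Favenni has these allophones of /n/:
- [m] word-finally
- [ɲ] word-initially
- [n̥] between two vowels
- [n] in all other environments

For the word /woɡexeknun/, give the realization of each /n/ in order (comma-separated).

[n], [m]

Occurrence 1 (position 8): no conditioning environment matches → elsewhere allophone [n].
Occurrence 2 (position 10): word-finally → [m].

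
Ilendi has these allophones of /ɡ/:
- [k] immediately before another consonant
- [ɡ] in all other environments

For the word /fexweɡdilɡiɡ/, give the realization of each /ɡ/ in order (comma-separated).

Occurrence 1 (position 6): immediately before another consonant → [k].
Occurrence 2 (position 10): no conditioning environment matches → elsewhere allophone [ɡ].
Occurrence 3 (position 12): no conditioning environment matches → elsewhere allophone [ɡ].

[k], [ɡ], [ɡ]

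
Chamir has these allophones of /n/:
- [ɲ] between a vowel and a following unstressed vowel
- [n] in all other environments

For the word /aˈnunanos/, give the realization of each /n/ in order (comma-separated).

[n], [ɲ], [ɲ]

Occurrence 1 (position 2): no conditioning environment matches → elsewhere allophone [n].
Occurrence 2 (position 4): between a vowel and a following unstressed vowel → [ɲ].
Occurrence 3 (position 6): between a vowel and a following unstressed vowel → [ɲ].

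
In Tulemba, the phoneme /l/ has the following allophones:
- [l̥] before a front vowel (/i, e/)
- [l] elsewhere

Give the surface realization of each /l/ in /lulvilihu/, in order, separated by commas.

[l], [l], [l̥]

Occurrence 1 (position 1): no conditioning environment matches → elsewhere allophone [l].
Occurrence 2 (position 3): no conditioning environment matches → elsewhere allophone [l].
Occurrence 3 (position 6): before a front vowel (/i, e/) → [l̥].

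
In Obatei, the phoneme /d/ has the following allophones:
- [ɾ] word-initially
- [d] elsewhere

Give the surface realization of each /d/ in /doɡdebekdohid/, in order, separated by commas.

[ɾ], [d], [d], [d]

Occurrence 1 (position 1): word-initially → [ɾ].
Occurrence 2 (position 4): no conditioning environment matches → elsewhere allophone [d].
Occurrence 3 (position 9): no conditioning environment matches → elsewhere allophone [d].
Occurrence 4 (position 13): no conditioning environment matches → elsewhere allophone [d].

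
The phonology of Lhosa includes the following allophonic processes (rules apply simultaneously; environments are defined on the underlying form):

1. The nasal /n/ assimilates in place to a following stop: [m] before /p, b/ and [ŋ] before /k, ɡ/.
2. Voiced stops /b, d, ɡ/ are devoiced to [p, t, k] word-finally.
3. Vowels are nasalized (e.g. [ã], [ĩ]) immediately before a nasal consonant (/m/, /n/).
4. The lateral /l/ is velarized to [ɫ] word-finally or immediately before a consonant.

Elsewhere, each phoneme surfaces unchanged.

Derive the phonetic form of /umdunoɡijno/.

[ũmdũnoɡijno]

/u/ — word-initial, before a nasal consonant — surfaces as [ũ] (rule 3).
/d/ (between /m/ and /u/) fails the environment for rule 2, so it stays [d].
/u/ (between /d/ and /n/) occurs before a nasal consonant → [ũ] by rule 3.
/n/ (between /u/ and /o/): rule 1 targets it, but not before a labial or velar stop → unchanged [n].
/o/ (between /n/ and /ɡ/) is in the target of rule 3 but the environment (before a nasal consonant) is not met → [o].
/ɡ/ (between /o/ and /i/): rule 2 targets it, but not word-finally → unchanged [ɡ].
/i/ (between /ɡ/ and /j/) fails the environment for rule 3, so it stays [i].
/n/ (between /j/ and /o/) fails the environment for rule 1, so it stays [n].
/o/ — word-final; rule 3 does not apply here → [o].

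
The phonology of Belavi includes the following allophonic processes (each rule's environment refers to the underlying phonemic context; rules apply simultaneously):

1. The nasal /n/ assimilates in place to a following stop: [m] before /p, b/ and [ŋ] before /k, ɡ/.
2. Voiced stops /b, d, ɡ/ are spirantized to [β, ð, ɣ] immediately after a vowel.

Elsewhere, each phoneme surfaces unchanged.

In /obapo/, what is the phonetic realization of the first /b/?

/b/ (between /o/ and /a/) occurs immediately after a vowel → [β] by rule 2.

[β]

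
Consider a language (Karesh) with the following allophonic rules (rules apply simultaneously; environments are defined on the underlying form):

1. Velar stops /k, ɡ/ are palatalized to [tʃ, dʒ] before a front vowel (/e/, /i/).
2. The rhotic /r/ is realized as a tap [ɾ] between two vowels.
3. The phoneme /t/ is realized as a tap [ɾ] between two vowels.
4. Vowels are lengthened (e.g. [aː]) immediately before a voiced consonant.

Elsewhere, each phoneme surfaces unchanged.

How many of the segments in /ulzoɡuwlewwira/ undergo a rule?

Segments that undergo a rule: /u/ → [uː] (rule 4); /o/ → [oː] (rule 4); /u/ → [uː] (rule 4); /e/ → [eː] (rule 4); /i/ → [iː] (rule 4); /r/ → [ɾ] (rule 2).
All other segments surface unchanged.

6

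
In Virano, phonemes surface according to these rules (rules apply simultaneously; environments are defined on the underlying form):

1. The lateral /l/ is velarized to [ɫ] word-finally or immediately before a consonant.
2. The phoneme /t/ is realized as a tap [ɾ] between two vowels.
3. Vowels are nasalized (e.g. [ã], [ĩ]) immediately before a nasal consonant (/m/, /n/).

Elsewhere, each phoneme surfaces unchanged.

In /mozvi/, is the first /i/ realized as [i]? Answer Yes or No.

Yes

/i/ (word-final): rule 3 targets it, but not before a nasal consonant → unchanged [i].
The actual realization is [i], which matches [i].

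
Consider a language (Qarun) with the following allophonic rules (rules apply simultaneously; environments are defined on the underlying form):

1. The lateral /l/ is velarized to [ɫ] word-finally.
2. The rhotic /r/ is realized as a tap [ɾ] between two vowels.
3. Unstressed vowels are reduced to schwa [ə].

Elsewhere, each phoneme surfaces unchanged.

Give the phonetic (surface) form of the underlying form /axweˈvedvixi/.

/a/ (word-initial) occurs in an unstressed syllable → [ə] by rule 3.
/e/ meets the environment for rule 3 (in an unstressed syllable) → [ə].
/e/ (between /v/ and /d/) fails the environment for rule 3, so it stays [e].
/i/ meets the environment for rule 3 (in an unstressed syllable) → [ə].
/i/ (word-final): in an unstressed syllable, so rule 3 applies → [ə].

[əxwəˈvedvəxə]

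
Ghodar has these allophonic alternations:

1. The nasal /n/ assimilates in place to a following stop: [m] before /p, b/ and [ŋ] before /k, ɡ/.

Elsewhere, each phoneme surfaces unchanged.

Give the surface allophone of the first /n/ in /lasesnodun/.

[n]

/n/ (between /s/ and /o/) fails the environment for rule 1, so it stays [n].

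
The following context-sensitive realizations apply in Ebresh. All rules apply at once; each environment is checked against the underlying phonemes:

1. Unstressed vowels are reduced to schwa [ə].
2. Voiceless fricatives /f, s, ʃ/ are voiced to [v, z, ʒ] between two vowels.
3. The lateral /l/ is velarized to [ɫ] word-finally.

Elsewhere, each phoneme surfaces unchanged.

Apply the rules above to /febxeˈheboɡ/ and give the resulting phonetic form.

/f/ (word-initial) fails the environment for rule 2, so it stays [f].
Rule 1 applies to /e/ (between /f/ and /b/: in an unstressed syllable) → [ə].
/e/ (between /x/ and /h/): in an unstressed syllable, so rule 1 applies → [ə].
/e/ (between /h/ and /b/) fails the environment for rule 1, so it stays [e].
/o/ — between /b/ and /ɡ/, in an unstressed syllable — surfaces as [ə] (rule 1).

[fəbxəˈhebəɡ]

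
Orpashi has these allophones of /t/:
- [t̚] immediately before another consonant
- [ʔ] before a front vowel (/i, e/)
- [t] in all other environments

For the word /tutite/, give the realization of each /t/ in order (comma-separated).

Occurrence 1 (position 1): no conditioning environment matches → elsewhere allophone [t].
Occurrence 2 (position 3): before a front vowel (/i, e/) → [ʔ].
Occurrence 3 (position 5): before a front vowel (/i, e/) → [ʔ].

[t], [ʔ], [ʔ]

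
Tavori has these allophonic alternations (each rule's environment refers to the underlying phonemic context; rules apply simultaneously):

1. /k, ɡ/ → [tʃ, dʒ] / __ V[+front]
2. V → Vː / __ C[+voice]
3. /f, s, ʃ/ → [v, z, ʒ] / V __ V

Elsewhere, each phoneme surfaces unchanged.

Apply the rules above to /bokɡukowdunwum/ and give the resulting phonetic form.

/b/ (word-initial): no rule targets it → [b].
/o/ (between /b/ and /k/) is in the target of rule 2 but the environment (before a voiced consonant) is not met → [o].
/k/ (between /o/ and /ɡ/) fails the environment for rule 1, so it stays [k].
/ɡ/ (between /k/ and /u/) fails the environment for rule 1, so it stays [ɡ].
/u/ — between /ɡ/ and /k/; rule 2 does not apply here → [u].
/k/ (between /u/ and /o/) is in the target of rule 1 but the environment (before a front vowel) is not met → [k].
/o/ — between /k/ and /w/, before a voiced consonant — surfaces as [oː] (rule 2).
/w/ (between /o/ and /d/) is unaffected → [w].
/d/ stays [d].
/u/ — between /d/ and /n/, before a voiced consonant — surfaces as [uː] (rule 2).
/n/ stays [n].
/w/ (between /n/ and /u/) is unaffected → [w].
Rule 2 applies to /u/ (between /w/ and /m/: before a voiced consonant) → [uː].
/m/ stays [m].

[bokɡukoːwduːnwuːm]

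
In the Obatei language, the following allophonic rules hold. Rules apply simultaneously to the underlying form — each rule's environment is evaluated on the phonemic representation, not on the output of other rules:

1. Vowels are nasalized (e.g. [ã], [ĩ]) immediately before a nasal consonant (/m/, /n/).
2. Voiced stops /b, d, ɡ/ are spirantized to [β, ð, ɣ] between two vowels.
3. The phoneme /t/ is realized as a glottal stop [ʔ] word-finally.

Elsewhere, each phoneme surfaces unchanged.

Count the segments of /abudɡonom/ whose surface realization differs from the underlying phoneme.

Segments that undergo a rule: /b/ → [β] (rule 2); /o/ → [õ] (rule 1); /o/ → [õ] (rule 1).
All other segments surface unchanged.

3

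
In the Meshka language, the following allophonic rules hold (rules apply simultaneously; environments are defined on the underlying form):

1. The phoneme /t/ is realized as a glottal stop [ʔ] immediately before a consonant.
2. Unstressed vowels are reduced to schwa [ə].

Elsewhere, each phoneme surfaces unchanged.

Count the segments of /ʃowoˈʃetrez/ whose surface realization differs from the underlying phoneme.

Segments that undergo a rule: /o/ → [ə] (rule 2); /o/ → [ə] (rule 2); /t/ → [ʔ] (rule 1); /e/ → [ə] (rule 2).
All other segments surface unchanged.

4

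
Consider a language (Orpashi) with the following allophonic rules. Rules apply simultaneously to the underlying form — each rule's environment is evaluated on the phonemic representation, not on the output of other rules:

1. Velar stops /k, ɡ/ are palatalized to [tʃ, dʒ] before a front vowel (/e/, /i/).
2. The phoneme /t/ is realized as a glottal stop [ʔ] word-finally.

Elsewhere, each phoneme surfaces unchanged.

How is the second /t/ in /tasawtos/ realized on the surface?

[t]

/t/ (between /w/ and /o/) fails the environment for rule 2, so it stays [t].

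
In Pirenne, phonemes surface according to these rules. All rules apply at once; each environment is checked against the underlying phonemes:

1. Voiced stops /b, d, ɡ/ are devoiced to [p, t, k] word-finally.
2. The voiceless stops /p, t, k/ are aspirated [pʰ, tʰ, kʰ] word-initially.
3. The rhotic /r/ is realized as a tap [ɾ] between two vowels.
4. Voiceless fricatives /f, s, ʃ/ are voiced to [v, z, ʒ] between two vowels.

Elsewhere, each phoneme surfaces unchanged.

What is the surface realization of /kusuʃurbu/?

/k/ (word-initial): word-initially, so rule 2 applies → [kʰ].
/u/ (between /k/ and /s/): no rule targets it → [u].
/s/ — between /u/ and /u/, between two vowels — surfaces as [z] (rule 4).
/u/ stays [u].
/ʃ/ (between /u/ and /u/) occurs between two vowels → [ʒ] by rule 4.
/u/ (between /ʃ/ and /r/): no rule targets it → [u].
/r/ (between /u/ and /b/) is in the target of rule 3 but the environment (between two vowels) is not met → [r].
/b/ (between /r/ and /u/) fails the environment for rule 1, so it stays [b].
/u/ stays [u].

[kʰuzuʒurbu]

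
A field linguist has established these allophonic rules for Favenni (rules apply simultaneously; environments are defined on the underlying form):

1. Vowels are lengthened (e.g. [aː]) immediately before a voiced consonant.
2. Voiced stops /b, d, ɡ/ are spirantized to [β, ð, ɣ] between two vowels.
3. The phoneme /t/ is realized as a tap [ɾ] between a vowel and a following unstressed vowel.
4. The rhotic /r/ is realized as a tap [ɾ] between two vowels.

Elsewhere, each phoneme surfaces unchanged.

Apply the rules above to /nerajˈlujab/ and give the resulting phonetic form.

/n/ (word-initial): no rule targets it → [n].
/e/ — between /n/ and /r/, before a voiced consonant — surfaces as [eː] (rule 1).
/r/ meets the environment for rule 4 (between two vowels) → [ɾ].
/a/ meets the environment for rule 1 (before a voiced consonant) → [aː].
/j/ (between /a/ and /l/): no rule targets it → [j].
/l/ (between /j/ and /u/) is unaffected → [l].
/u/ meets the environment for rule 1 (before a voiced consonant) → [uː].
/j/ stays [j].
/a/ meets the environment for rule 1 (before a voiced consonant) → [aː].
/b/ (word-final) is in the target of rule 2 but the environment (between two vowels) is not met → [b].

[neːɾaːjˈluːjaːb]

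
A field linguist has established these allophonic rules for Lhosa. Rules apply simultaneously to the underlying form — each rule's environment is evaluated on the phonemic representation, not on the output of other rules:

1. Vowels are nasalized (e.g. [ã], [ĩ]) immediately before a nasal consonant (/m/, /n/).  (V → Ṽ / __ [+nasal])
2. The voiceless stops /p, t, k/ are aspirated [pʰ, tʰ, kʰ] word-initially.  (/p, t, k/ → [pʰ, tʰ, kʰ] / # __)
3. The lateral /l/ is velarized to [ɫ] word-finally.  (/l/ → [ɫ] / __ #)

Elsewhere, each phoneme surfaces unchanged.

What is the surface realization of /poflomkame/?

Rule 2 applies to /p/ (word-initial: word-initially) → [pʰ].
/o/ (between /p/ and /f/) fails the environment for rule 1, so it stays [o].
/f/ stays [f].
/l/ (between /f/ and /o/): rule 3 targets it, but not word-finally → unchanged [l].
/o/ meets the environment for rule 1 (before a nasal consonant) → [õ].
/m/ (between /o/ and /k/) is unaffected → [m].
/k/ (between /m/ and /a/) fails the environment for rule 2, so it stays [k].
/a/ (between /k/ and /m/) occurs before a nasal consonant → [ã] by rule 1.
/m/ — not in any rule's target class → [m].
/e/ (word-final): rule 1 targets it, but not before a nasal consonant → unchanged [e].

[pʰoflõmkãme]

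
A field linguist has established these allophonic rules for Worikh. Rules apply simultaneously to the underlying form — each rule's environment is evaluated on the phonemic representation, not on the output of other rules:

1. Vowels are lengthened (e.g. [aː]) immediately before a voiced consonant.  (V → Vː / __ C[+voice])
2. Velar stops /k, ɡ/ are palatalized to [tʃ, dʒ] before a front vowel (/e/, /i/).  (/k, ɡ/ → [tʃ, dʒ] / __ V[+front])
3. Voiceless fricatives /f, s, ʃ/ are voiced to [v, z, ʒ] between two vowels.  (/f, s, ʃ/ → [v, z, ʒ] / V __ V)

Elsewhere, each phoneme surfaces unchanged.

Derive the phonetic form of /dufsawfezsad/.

/d/ stays [d].
/u/ (between /d/ and /f/) fails the environment for rule 1, so it stays [u].
/f/ (between /u/ and /s/) fails the environment for rule 3, so it stays [f].
/s/ (between /f/ and /a/): rule 3 targets it, but not between two vowels → unchanged [s].
/a/ (between /s/ and /w/): before a voiced consonant, so rule 1 applies → [aː].
/w/ stays [w].
/f/ (between /w/ and /e/) is in the target of rule 3 but the environment (between two vowels) is not met → [f].
/e/ — between /f/ and /z/, before a voiced consonant — surfaces as [eː] (rule 1).
/z/ — not in any rule's target class → [z].
/s/ (between /z/ and /a/) is in the target of rule 3 but the environment (between two vowels) is not met → [s].
/a/ meets the environment for rule 1 (before a voiced consonant) → [aː].
/d/ stays [d].

[dufsaːwfeːzsaːd]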